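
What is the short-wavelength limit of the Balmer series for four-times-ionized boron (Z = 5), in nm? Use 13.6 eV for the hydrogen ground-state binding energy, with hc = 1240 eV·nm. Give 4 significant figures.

14.59 nm

The Balmer series has lower level n_f = 2; the series limit corresponds to n_i → ∞.
ΔE_max = 13.6 × 25 / 2² = 85.00 eV.
λ_min = 1240 / 85.00 = 14.59 nm.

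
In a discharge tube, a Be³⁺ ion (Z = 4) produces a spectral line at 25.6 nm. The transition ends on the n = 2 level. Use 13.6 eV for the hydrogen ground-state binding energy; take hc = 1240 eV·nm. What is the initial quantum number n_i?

n_i = 6

The photon energy is ΔE = hc/λ = 1240 / 25.6 = 48.44 eV.
With Z = 4, ΔE = 217.6 × (1/n_f² − 1/n_i²), so 1/n_f² − 1/n_i² = 0.2226.
With n_f = 2: 1/n_i² = 1/4 − 0.2226 = 0.02740, so n_i ≈ 6.04.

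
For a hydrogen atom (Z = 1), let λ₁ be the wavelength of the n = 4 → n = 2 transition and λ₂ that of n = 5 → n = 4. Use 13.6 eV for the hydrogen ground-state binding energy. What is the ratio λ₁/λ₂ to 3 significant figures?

λ ∝ 1/ΔE ∝ 1/(1/n_f² − 1/n_i²), and the Z² and hc factors cancel in the ratio.
λ₁/λ₂ = (1/4² − 1/5²)/(1/2² − 1/4²) = 0.02250/0.1875 = 0.120.

0.120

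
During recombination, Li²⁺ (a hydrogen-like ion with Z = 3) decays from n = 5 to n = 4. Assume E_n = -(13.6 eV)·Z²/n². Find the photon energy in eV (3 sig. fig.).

2.75 eV

The Bohr energies scale as Z², so for Z = 3: E_n = −122.4/n² eV.
E_5 = −122.4/25 = −4.896 eV and E_4 = −122.4/16 = −7.650 eV.
The photon energy is |E_5 − E_4| = 2.75 eV.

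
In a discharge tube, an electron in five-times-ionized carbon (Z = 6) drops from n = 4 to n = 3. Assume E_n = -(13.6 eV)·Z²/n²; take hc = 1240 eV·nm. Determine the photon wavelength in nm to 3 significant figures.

52.1 nm

For Z = 6 the level energies scale as Z², so the effective Rydberg energy is 13.6 × 36 = 489.6 eV.
ΔE = 489.6 × (1/3² − 1/4²) = 489.6 × 0.04861 = 23.80 eV.
λ = hc/ΔE = 1240 / 23.80 = 52.1 nm.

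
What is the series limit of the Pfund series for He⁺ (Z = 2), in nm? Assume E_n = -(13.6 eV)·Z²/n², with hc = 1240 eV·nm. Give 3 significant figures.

The Pfund series has lower level n_f = 5; the series limit corresponds to n_i → ∞.
ΔE_max = 13.6 × 4 / 5² = 2.176 eV.
λ_min = 1240 / 2.176 = 570 nm.

570 nm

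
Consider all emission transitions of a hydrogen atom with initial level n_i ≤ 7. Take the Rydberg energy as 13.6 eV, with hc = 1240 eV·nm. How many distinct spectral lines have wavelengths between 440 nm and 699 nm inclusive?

Enumerate all n_i → n_f pairs with 1 ≤ n_f < n_i ≤ 7 and compute λ = 1240 / [13.6·1·(1/n_f² − 1/n_i²)].
Lines falling in [440, 699] nm: 4→2 (486.3 nm), 3→2 (656.5 nm).

2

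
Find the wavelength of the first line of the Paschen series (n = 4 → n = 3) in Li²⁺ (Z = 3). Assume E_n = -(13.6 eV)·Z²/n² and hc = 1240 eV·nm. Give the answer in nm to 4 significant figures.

The Paschen series terminates on n_f = 3; the first line has n_i = 3+1 = 4.
ΔE = 122.4 × (1/3² − 1/4²) = 5.950 eV.
λ = 1240 / 5.950 = 208.4 nm.

208.4 nm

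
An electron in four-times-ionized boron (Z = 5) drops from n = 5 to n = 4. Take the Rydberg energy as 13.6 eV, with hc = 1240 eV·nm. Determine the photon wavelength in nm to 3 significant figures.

For Z = 5 the level energies scale as Z², so the effective Rydberg energy is 13.6 × 25 = 340.0 eV.
ΔE = 340.0 × (1/4² − 1/5²) = 340.0 × 0.02250 = 7.650 eV.
λ = hc/ΔE = 1240 / 7.650 = 162 nm.

162 nm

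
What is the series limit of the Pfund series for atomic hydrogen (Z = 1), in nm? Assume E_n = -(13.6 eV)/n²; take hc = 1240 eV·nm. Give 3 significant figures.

2280 nm

The Pfund series has lower level n_f = 5; the series limit corresponds to n_i → ∞.
ΔE_max = 13.6 × 1 / 5² = 0.5440 eV.
λ_min = 1240 / 0.5440 = 2280 nm.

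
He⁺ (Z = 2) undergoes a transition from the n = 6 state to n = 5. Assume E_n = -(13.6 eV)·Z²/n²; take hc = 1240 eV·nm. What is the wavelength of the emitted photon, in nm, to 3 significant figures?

1860 nm

For Z = 2 the level energies scale as Z², so the effective Rydberg energy is 13.6 × 4 = 54.40 eV.
ΔE = 54.40 × (1/5² − 1/6²) = 54.40 × 0.01222 = 0.6649 eV.
λ = hc/ΔE = 1240 / 0.6649 = 1860 nm.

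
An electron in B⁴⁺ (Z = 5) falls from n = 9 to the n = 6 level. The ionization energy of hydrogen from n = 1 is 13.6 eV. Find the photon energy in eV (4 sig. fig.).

5.247 eV

The Bohr energies scale as Z², so for Z = 5: E_n = −340.0/n² eV.
E_9 = −340.0/81 = −4.198 eV and E_6 = −340.0/36 = −9.444 eV.
The photon energy is |E_9 − E_6| = 5.247 eV.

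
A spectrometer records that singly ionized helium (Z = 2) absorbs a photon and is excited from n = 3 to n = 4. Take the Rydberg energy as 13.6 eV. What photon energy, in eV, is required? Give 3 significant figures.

2.64 eV

The Bohr energies scale as Z², so for Z = 2: E_n = −54.40/n² eV.
E_4 = −54.40/16 = −3.400 eV and E_3 = −54.40/9 = −6.044 eV.
The photon energy is |E_4 − E_3| = 2.64 eV.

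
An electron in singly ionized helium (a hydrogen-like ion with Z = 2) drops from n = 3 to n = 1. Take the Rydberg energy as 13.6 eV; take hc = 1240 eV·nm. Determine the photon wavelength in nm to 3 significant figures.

For Z = 2 the level energies scale as Z², so the effective Rydberg energy is 13.6 × 4 = 54.40 eV.
ΔE = 54.40 × (1/1² − 1/3²) = 54.40 × 0.8889 = 48.36 eV.
λ = hc/ΔE = 1240 / 48.36 = 25.6 nm.

25.6 nm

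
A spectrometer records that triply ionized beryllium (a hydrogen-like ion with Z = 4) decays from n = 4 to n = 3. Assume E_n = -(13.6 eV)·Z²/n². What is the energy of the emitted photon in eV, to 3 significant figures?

10.6 eV

The Bohr energies scale as Z², so for Z = 4: E_n = −217.6/n² eV.
E_4 = −217.6/16 = −13.60 eV and E_3 = −217.6/9 = −24.18 eV.
The photon energy is |E_4 − E_3| = 10.6 eV.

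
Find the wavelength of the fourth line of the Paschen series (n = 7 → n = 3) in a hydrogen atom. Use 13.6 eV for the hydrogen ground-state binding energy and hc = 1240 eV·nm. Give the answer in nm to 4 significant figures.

The Paschen series terminates on n_f = 3; the fourth line has n_i = 3+4 = 7.
ΔE = 13.60 × (1/3² − 1/7²) = 1.234 eV.
λ = 1240 / 1.234 = 1005 nm.

1005 nm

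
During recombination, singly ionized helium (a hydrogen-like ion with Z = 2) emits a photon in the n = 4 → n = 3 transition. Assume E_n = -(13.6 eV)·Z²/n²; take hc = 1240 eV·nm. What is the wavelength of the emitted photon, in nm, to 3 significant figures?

469 nm

For Z = 2 the level energies scale as Z², so the effective Rydberg energy is 13.6 × 4 = 54.40 eV.
ΔE = 54.40 × (1/3² − 1/4²) = 54.40 × 0.04861 = 2.644 eV.
λ = hc/ΔE = 1240 / 2.644 = 469 nm.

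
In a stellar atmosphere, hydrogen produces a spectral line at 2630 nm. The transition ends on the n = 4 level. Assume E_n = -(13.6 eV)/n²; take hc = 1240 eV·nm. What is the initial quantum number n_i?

The photon energy is ΔE = hc/λ = 1240 / 2630 = 0.4715 eV.
With Z = 1, ΔE = 13.60 × (1/n_f² − 1/n_i²), so 1/n_f² − 1/n_i² = 0.03467.
With n_f = 4: 1/n_i² = 1/16 − 0.03467 = 0.02783, so n_i ≈ 5.99.

n_i = 6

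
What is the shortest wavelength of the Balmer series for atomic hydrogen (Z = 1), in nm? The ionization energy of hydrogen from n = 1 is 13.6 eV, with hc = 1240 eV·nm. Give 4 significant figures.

364.7 nm

The Balmer series has lower level n_f = 2; the series limit corresponds to n_i → ∞.
ΔE_max = 13.6 × 1 / 2² = 3.400 eV.
λ_min = 1240 / 3.400 = 364.7 nm.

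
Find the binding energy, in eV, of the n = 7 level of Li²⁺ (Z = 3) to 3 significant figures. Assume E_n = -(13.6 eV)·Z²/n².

E_n = −13.6 Z²/n² = −122.4/n² eV for Z = 3.
E_7 = −122.4/49 = −2.50 eV, so ionization (to E = 0) requires 2.50 eV.

2.50 eV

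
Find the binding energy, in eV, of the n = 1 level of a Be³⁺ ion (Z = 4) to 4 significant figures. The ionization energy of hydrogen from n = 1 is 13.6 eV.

217.6 eV

E_n = −13.6 Z²/n² = −217.6/n² eV for Z = 4.
E_1 = −217.6/1 = −217.6 eV, so ionization (to E = 0) requires 217.6 eV.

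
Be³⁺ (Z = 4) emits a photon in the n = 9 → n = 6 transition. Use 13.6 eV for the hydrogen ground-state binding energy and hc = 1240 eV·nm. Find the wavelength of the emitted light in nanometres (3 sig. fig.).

For Z = 4 the level energies scale as Z², so the effective Rydberg energy is 13.6 × 16 = 217.6 eV.
ΔE = 217.6 × (1/6² − 1/9²) = 217.6 × 0.01543 = 3.358 eV.
λ = hc/ΔE = 1240 / 3.358 = 369 nm.

369 nm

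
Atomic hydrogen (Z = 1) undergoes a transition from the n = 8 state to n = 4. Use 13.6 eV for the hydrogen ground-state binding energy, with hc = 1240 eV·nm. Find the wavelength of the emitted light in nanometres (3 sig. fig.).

ΔE = 13.60 × (1/4² − 1/8²) = 13.60 × 0.04688 = 0.6375 eV.
λ = hc/ΔE = 1240 / 0.6375 = 1950 nm.
This line belongs to the Brackett series.

1950 nm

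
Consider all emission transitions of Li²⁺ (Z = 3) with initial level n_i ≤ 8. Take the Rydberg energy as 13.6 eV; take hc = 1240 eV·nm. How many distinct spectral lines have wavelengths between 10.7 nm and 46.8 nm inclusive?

6

Enumerate all n_i → n_f pairs with 1 ≤ n_f < n_i ≤ 8 and compute λ = 1240 / [13.6·9·(1/n_f² − 1/n_i²)].
Lines falling in [10.7, 46.8] nm: 4→1 (10.81 nm), 3→1 (11.40 nm), 2→1 (13.51 nm), 8→2 (43.22 nm), 7→2 (44.12 nm), 6→2 (45.59 nm).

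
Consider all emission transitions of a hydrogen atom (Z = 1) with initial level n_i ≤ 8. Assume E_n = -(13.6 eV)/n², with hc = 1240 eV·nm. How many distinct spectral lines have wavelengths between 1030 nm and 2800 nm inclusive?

6

Enumerate all n_i → n_f pairs with 1 ≤ n_f < n_i ≤ 8 and compute λ = 1240 / [13.6·1·(1/n_f² − 1/n_i²)].
Lines falling in [1030, 2800] nm: 6→3 (1094 nm), 5→3 (1282 nm), 4→3 (1876 nm), 8→4 (1945 nm), 7→4 (2166 nm), 6→4 (2626 nm).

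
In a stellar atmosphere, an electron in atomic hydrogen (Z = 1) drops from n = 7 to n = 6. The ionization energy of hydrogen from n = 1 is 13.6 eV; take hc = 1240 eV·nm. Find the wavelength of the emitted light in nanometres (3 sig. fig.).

ΔE = 13.60 × (1/6² − 1/7²) = 13.60 × 0.007370 = 0.1002 eV.
λ = hc/ΔE = 1240 / 0.1002 = 12400 nm.

12400 nm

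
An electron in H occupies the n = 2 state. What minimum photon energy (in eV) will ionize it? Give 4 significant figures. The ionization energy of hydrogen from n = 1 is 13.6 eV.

E_2 = −13.60/4 = −3.400 eV, so ionization (to E = 0) requires 3.400 eV.

3.400 eV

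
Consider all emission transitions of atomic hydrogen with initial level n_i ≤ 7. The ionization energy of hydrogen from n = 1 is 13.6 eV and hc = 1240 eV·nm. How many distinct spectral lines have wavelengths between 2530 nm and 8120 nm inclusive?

Enumerate all n_i → n_f pairs with 1 ≤ n_f < n_i ≤ 7 and compute λ = 1240 / [13.6·1·(1/n_f² − 1/n_i²)].
Lines falling in [2530, 8120] nm: 6→4 (2626 nm), 5→4 (4052 nm), 7→5 (4654 nm), 6→5 (7460 nm).

4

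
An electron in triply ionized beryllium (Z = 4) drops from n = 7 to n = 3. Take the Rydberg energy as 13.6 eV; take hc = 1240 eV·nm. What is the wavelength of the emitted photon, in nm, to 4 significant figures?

62.83 nm

For Z = 4 the level energies scale as Z², so the effective Rydberg energy is 13.6 × 16 = 217.6 eV.
ΔE = 217.6 × (1/3² − 1/7²) = 217.6 × 0.09070 = 19.74 eV.
λ = hc/ΔE = 1240 / 19.74 = 62.83 nm.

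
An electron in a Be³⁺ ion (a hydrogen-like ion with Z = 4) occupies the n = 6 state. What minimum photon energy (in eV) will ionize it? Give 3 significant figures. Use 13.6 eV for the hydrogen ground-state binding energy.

6.04 eV

E_n = −13.6 Z²/n² = −217.6/n² eV for Z = 4.
E_6 = −217.6/36 = −6.04 eV, so ionization (to E = 0) requires 6.04 eV.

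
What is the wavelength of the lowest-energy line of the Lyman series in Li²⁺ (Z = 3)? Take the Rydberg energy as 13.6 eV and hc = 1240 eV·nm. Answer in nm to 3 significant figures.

13.5 nm

The Lyman series terminates on n_f = 1; the first line has n_i = 1+1 = 2.
ΔE = 122.4 × (1/1² − 1/2²) = 91.80 eV.
λ = 1240 / 91.80 = 13.5 nm.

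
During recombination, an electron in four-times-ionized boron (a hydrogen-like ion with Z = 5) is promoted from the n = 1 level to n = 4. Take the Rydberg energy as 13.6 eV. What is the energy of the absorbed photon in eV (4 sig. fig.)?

The Bohr energies scale as Z², so for Z = 5: E_n = −340.0/n² eV.
E_4 = −340.0/16 = −21.25 eV and E_1 = −340.0/1 = −340.0 eV.
The photon energy is |E_4 − E_1| = 318.8 eV.

318.8 eV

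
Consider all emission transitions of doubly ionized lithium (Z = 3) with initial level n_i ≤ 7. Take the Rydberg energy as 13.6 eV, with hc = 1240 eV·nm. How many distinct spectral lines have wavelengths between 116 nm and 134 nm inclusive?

Enumerate all n_i → n_f pairs with 1 ≤ n_f < n_i ≤ 7 and compute λ = 1240 / [13.6·9·(1/n_f² − 1/n_i²)].
Lines falling in [116, 134] nm: 6→3 (121.6 nm).

1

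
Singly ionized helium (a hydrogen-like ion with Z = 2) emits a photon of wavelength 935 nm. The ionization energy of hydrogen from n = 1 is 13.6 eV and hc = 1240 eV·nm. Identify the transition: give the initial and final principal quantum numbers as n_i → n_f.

n_i = 8, n_f = 5

The photon energy is ΔE = hc/λ = 1240 / 935 = 1.326 eV.
With Z = 2, ΔE = 54.40 × (1/n_f² − 1/n_i²), so 1/n_f² − 1/n_i² = 0.02438.
Trying n_f = 5 gives 1/n_i² = 0.01562, i.e. n_i ≈ 8; this pair matches.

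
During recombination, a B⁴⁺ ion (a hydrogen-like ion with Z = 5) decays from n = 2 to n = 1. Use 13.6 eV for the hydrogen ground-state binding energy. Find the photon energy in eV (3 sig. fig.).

The Bohr energies scale as Z², so for Z = 5: E_n = −340.0/n² eV.
E_2 = −340.0/4 = −85.00 eV and E_1 = −340.0/1 = −340.0 eV.
The photon energy is |E_2 − E_1| = 255 eV.

255 eV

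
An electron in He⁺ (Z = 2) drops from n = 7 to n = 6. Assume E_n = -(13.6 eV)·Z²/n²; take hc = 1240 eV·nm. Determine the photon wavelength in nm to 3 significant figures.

For Z = 2 the level energies scale as Z², so the effective Rydberg energy is 13.6 × 4 = 54.40 eV.
ΔE = 54.40 × (1/6² − 1/7²) = 54.40 × 0.007370 = 0.4009 eV.
λ = hc/ΔE = 1240 / 0.4009 = 3090 nm.

3090 nm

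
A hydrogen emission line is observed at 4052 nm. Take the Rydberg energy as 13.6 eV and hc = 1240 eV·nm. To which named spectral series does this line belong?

Brackett

ΔE = 1240/4052 = 0.3060 eV.
This matches 13.6 × (1/4² − 1/5²), so n_f = 4: the Brackett series.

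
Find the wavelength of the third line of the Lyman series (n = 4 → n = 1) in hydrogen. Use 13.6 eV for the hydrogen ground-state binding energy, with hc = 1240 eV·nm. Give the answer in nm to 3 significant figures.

The Lyman series terminates on n_f = 1; the third line has n_i = 1+3 = 4.
ΔE = 13.60 × (1/1² − 1/4²) = 12.75 eV.
λ = 1240 / 12.75 = 97.3 nm.

97.3 nm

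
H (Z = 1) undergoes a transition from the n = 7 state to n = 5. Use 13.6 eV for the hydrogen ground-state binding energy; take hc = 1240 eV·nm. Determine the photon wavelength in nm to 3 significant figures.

ΔE = 13.60 × (1/5² − 1/7²) = 13.60 × 0.01959 = 0.2664 eV.
λ = hc/ΔE = 1240 / 0.2664 = 4650 nm.
This line belongs to the Pfund series.

4650 nm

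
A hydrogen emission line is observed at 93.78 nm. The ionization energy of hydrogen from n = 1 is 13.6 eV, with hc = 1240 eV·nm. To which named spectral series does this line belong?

Lyman

ΔE = 1240/93.78 = 13.22 eV.
This matches 13.6 × (1/1² − 1/6²), so n_f = 1: the Lyman series.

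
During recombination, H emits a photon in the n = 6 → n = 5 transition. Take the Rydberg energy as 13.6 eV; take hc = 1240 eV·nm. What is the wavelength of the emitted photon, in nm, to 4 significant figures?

ΔE = 13.60 × (1/5² − 1/6²) = 13.60 × 0.01222 = 0.1662 eV.
λ = hc/ΔE = 1240 / 0.1662 = 7460 nm.

7460 nm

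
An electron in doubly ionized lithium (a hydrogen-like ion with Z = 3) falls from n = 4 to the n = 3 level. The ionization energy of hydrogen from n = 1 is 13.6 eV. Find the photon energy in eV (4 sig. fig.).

5.950 eV

The Bohr energies scale as Z², so for Z = 3: E_n = −122.4/n² eV.
E_4 = −122.4/16 = −7.650 eV and E_3 = −122.4/9 = −13.60 eV.
The photon energy is |E_4 − E_3| = 5.950 eV.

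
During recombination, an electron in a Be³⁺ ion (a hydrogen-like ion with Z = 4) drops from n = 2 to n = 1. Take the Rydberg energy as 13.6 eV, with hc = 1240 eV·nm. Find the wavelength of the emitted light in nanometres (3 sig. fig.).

For Z = 4 the level energies scale as Z², so the effective Rydberg energy is 13.6 × 16 = 217.6 eV.
ΔE = 217.6 × (1/1² − 1/2²) = 217.6 × 0.7500 = 163.2 eV.
λ = hc/ΔE = 1240 / 163.2 = 7.60 nm.

7.60 nm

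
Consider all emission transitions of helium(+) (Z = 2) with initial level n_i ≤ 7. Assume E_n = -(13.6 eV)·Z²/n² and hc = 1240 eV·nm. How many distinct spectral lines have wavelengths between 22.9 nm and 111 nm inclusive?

Enumerate all n_i → n_f pairs with 1 ≤ n_f < n_i ≤ 7 and compute λ = 1240 / [13.6·4·(1/n_f² − 1/n_i²)].
Lines falling in [22.9, 111] nm: 7→1 (23.27 nm), 6→1 (23.45 nm), 5→1 (23.74 nm), 4→1 (24.31 nm), 3→1 (25.64 nm), 2→1 (30.39 nm), 7→2 (99.28 nm), 6→2 (102.6 nm), 5→2 (108.5 nm).

9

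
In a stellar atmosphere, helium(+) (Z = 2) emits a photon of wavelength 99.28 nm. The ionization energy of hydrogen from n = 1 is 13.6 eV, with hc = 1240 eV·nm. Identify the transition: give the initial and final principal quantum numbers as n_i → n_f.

The photon energy is ΔE = hc/λ = 1240 / 99.28 = 12.49 eV.
With Z = 2, ΔE = 54.40 × (1/n_f² − 1/n_i²), so 1/n_f² − 1/n_i² = 0.2296.
Trying n_f = 2 gives 1/n_i² = 0.02041, i.e. n_i ≈ 7; this pair matches.

n_i = 7, n_f = 2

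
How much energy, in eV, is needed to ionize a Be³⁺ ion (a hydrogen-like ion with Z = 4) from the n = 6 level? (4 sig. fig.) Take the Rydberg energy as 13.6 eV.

E_n = −13.6 Z²/n² = −217.6/n² eV for Z = 4.
E_6 = −217.6/36 = −6.044 eV, so ionization (to E = 0) requires 6.044 eV.

6.044 eV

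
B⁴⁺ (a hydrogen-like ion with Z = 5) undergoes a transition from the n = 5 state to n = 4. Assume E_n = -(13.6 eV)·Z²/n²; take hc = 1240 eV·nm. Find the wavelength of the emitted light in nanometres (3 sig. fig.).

For Z = 5 the level energies scale as Z², so the effective Rydberg energy is 13.6 × 25 = 340.0 eV.
ΔE = 340.0 × (1/4² − 1/5²) = 340.0 × 0.02250 = 7.650 eV.
λ = hc/ΔE = 1240 / 7.650 = 162 nm.

162 nm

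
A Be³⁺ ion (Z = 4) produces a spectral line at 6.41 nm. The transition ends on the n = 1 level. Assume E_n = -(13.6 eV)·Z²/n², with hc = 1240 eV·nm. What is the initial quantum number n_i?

The photon energy is ΔE = hc/λ = 1240 / 6.41 = 193.4 eV.
With Z = 4, ΔE = 217.6 × (1/n_f² − 1/n_i²), so 1/n_f² − 1/n_i² = 0.8890.
With n_f = 1: 1/n_i² = 1/1 − 0.8890 = 0.1110, so n_i ≈ 3.00.

n_i = 3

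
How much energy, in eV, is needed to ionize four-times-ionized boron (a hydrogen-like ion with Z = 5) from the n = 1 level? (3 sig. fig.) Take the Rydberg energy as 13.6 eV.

340 eV

E_n = −13.6 Z²/n² = −340.0/n² eV for Z = 5.
E_1 = −340.0/1 = −340 eV, so ionization (to E = 0) requires 340 eV.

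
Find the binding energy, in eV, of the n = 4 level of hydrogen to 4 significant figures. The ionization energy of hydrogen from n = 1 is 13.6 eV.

E_4 = −13.60/16 = −0.8500 eV, so ionization (to E = 0) requires 0.8500 eV.

0.8500 eV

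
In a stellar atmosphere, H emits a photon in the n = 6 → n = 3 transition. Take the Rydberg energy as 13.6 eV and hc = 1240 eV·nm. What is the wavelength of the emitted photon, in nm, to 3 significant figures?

ΔE = 13.60 × (1/3² − 1/6²) = 13.60 × 0.08333 = 1.133 eV.
λ = hc/ΔE = 1240 / 1.133 = 1090 nm.
This line belongs to the Paschen series.

1090 nm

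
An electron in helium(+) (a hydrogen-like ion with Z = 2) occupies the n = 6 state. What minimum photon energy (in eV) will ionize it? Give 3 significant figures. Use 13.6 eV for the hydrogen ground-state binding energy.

E_n = −13.6 Z²/n² = −54.40/n² eV for Z = 2.
E_6 = −54.40/36 = −1.51 eV, so ionization (to E = 0) requires 1.51 eV.

1.51 eV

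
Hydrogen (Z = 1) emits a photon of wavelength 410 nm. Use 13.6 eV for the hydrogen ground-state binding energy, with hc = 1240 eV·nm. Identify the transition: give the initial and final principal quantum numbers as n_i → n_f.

n_i = 6, n_f = 2

The photon energy is ΔE = hc/λ = 1240 / 410 = 3.024 eV.
With Z = 1, ΔE = 13.60 × (1/n_f² − 1/n_i²), so 1/n_f² − 1/n_i² = 0.2224.
Trying n_f = 2 gives 1/n_i² = 0.02762, i.e. n_i ≈ 6; this pair matches.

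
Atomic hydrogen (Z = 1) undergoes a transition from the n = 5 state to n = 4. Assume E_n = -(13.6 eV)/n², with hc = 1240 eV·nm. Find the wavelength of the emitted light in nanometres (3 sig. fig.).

4050 nm

ΔE = 13.60 × (1/4² − 1/5²) = 13.60 × 0.02250 = 0.3060 eV.
λ = hc/ΔE = 1240 / 0.3060 = 4050 nm.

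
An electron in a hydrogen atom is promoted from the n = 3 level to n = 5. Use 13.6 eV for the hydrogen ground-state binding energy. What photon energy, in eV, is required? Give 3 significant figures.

E_5 = −13.60/25 = −0.5440 eV and E_3 = −13.60/9 = −1.511 eV.
The photon energy is |E_5 − E_3| = 0.967 eV.

0.967 eV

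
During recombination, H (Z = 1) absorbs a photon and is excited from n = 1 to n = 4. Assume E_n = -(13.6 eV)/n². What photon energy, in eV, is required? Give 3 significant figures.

12.8 eV

E_4 = −13.60/16 = −0.8500 eV and E_1 = −13.60/1 = −13.60 eV.
The photon energy is |E_4 − E_1| = 12.8 eV.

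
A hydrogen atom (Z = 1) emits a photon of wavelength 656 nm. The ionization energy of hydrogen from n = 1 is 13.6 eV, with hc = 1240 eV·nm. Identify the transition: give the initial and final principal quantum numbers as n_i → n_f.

n_i = 3, n_f = 2

The photon energy is ΔE = hc/λ = 1240 / 656 = 1.890 eV.
With Z = 1, ΔE = 13.60 × (1/n_f² − 1/n_i²), so 1/n_f² − 1/n_i² = 0.1390.
Trying n_f = 2 gives 1/n_i² = 0.1110, i.e. n_i ≈ 3; this pair matches.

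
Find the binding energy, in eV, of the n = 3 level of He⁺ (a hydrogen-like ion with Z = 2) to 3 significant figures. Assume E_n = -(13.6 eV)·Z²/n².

6.04 eV

E_n = −13.6 Z²/n² = −54.40/n² eV for Z = 2.
E_3 = −54.40/9 = −6.04 eV, so ionization (to E = 0) requires 6.04 eV.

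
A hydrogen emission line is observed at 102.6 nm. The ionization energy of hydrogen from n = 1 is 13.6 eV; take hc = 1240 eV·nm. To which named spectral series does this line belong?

ΔE = 1240/102.6 = 12.09 eV.
This matches 13.6 × (1/1² − 1/3²), so n_f = 1: the Lyman series.

Lyman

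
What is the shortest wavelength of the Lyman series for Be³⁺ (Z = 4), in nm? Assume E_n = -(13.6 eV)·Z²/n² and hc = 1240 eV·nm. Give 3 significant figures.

The Lyman series has lower level n_f = 1; the series limit corresponds to n_i → ∞.
ΔE_max = 13.6 × 16 / 1² = 217.6 eV.
λ_min = 1240 / 217.6 = 5.70 nm.

5.70 nm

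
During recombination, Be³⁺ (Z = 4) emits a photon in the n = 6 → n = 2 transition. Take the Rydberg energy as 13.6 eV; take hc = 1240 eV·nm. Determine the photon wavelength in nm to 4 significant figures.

25.64 nm

For Z = 4 the level energies scale as Z², so the effective Rydberg energy is 13.6 × 16 = 217.6 eV.
ΔE = 217.6 × (1/2² − 1/6²) = 217.6 × 0.2222 = 48.36 eV.
λ = hc/ΔE = 1240 / 48.36 = 25.64 nm.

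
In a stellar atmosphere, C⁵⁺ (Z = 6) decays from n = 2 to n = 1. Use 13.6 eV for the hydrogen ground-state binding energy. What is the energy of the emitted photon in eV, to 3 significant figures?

367 eV

The Bohr energies scale as Z², so for Z = 6: E_n = −489.6/n² eV.
E_2 = −489.6/4 = −122.4 eV and E_1 = −489.6/1 = −489.6 eV.
The photon energy is |E_2 − E_1| = 367 eV.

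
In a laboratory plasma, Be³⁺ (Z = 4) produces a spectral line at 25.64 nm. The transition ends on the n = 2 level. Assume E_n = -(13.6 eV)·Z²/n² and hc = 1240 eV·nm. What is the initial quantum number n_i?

The photon energy is ΔE = hc/λ = 1240 / 25.64 = 48.36 eV.
With Z = 4, ΔE = 217.6 × (1/n_f² − 1/n_i²), so 1/n_f² − 1/n_i² = 0.2223.
With n_f = 2: 1/n_i² = 1/4 − 0.2223 = 0.02775, so n_i ≈ 6.00.

n_i = 6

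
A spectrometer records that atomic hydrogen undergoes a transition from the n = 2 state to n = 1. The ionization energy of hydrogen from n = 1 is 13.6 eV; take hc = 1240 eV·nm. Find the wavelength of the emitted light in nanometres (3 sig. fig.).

122 nm

ΔE = 13.60 × (1/1² − 1/2²) = 13.60 × 0.7500 = 10.20 eV.
λ = hc/ΔE = 1240 / 10.20 = 122 nm.
This line belongs to the Lyman series.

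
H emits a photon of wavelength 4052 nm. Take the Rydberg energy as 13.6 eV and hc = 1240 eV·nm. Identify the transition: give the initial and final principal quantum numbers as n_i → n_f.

The photon energy is ΔE = hc/λ = 1240 / 4052 = 0.3060 eV.
With Z = 1, ΔE = 13.60 × (1/n_f² − 1/n_i²), so 1/n_f² − 1/n_i² = 0.02250.
Trying n_f = 4 gives 1/n_i² = 0.04000, i.e. n_i ≈ 5; this pair matches.

n_i = 5, n_f = 4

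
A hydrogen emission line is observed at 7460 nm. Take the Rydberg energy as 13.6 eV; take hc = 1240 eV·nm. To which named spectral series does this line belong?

Pfund

ΔE = 1240/7460 = 0.1662 eV.
This matches 13.6 × (1/5² − 1/6²), so n_f = 5: the Pfund series.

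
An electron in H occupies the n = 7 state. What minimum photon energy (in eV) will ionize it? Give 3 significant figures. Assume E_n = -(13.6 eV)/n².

0.278 eV

E_7 = −13.60/49 = −0.278 eV, so ionization (to E = 0) requires 0.278 eV.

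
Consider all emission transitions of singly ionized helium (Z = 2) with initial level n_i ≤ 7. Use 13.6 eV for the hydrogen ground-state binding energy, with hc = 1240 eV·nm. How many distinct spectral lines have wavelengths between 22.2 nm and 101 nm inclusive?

7

Enumerate all n_i → n_f pairs with 1 ≤ n_f < n_i ≤ 7 and compute λ = 1240 / [13.6·4·(1/n_f² − 1/n_i²)].
Lines falling in [22.2, 101] nm: 7→1 (23.27 nm), 6→1 (23.45 nm), 5→1 (23.74 nm), 4→1 (24.31 nm), 3→1 (25.64 nm), 2→1 (30.39 nm), 7→2 (99.28 nm).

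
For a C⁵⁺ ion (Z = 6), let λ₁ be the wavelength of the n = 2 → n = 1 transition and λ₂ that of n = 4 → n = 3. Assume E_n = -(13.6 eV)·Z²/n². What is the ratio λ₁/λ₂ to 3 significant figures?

0.0648

λ ∝ 1/ΔE ∝ 1/(1/n_f² − 1/n_i²), and the Z² and hc factors cancel in the ratio.
λ₁/λ₂ = (1/3² − 1/4²)/(1/1² − 1/2²) = 0.04861/0.7500 = 0.0648.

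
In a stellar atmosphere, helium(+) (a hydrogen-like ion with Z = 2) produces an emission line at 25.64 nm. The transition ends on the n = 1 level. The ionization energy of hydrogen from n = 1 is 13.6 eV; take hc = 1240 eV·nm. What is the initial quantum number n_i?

The photon energy is ΔE = hc/λ = 1240 / 25.64 = 48.36 eV.
With Z = 2, ΔE = 54.40 × (1/n_f² − 1/n_i²), so 1/n_f² − 1/n_i² = 0.8890.
With n_f = 1: 1/n_i² = 1/1 − 0.8890 = 0.1110, so n_i ≈ 3.00.

n_i = 3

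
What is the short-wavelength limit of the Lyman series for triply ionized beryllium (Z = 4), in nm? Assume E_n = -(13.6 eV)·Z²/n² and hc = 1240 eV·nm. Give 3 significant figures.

The Lyman series has lower level n_f = 1; the series limit corresponds to n_i → ∞.
ΔE_max = 13.6 × 16 / 1² = 217.6 eV.
λ_min = 1240 / 217.6 = 5.70 nm.

5.70 nm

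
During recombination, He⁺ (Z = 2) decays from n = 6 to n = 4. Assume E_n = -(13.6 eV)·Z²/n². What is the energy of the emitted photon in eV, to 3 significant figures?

The Bohr energies scale as Z², so for Z = 2: E_n = −54.40/n² eV.
E_6 = −54.40/36 = −1.511 eV and E_4 = −54.40/16 = −3.400 eV.
The photon energy is |E_6 − E_4| = 1.89 eV.

1.89 eV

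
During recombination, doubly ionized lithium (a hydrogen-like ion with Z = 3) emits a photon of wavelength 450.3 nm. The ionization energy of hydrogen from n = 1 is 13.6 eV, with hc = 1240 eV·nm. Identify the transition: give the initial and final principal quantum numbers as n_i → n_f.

The photon energy is ΔE = hc/λ = 1240 / 450.3 = 2.754 eV.
With Z = 3, ΔE = 122.4 × (1/n_f² − 1/n_i²), so 1/n_f² − 1/n_i² = 0.02250.
Trying n_f = 4 gives 1/n_i² = 0.04000, i.e. n_i ≈ 5; this pair matches.

n_i = 5, n_f = 4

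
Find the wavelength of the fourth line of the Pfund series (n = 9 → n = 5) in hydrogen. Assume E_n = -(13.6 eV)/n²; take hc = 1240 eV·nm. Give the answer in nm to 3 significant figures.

The Pfund series terminates on n_f = 5; the fourth line has n_i = 5+4 = 9.
ΔE = 13.60 × (1/5² − 1/9²) = 0.3761 eV.
λ = 1240 / 0.3761 = 3300 nm.

3300 nm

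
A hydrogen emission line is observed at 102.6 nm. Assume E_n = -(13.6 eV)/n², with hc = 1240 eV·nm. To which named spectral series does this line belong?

ΔE = 1240/102.6 = 12.09 eV.
This matches 13.6 × (1/1² − 1/3²), so n_f = 1: the Lyman series.

Lyman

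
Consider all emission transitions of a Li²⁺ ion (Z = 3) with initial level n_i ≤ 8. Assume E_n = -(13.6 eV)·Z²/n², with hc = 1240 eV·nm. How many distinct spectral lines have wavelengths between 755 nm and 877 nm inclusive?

Enumerate all n_i → n_f pairs with 1 ≤ n_f < n_i ≤ 8 and compute λ = 1240 / [13.6·9·(1/n_f² − 1/n_i²)].
Lines falling in [755, 877] nm: 6→5 (828.9 nm), 8→6 (833.6 nm).

2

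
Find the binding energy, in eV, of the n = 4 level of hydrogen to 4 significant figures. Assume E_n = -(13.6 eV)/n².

E_4 = −13.60/16 = −0.8500 eV, so ionization (to E = 0) requires 0.8500 eV.

0.8500 eV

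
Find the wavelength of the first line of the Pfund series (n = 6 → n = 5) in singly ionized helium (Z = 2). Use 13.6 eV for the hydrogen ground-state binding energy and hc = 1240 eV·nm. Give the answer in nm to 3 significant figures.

The Pfund series terminates on n_f = 5; the first line has n_i = 5+1 = 6.
ΔE = 54.40 × (1/5² − 1/6²) = 0.6649 eV.
λ = 1240 / 0.6649 = 1860 nm.

1860 nm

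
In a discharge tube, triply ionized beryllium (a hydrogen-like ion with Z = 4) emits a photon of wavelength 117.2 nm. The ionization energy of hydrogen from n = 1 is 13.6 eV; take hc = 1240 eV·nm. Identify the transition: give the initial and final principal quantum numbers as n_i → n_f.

n_i = 4, n_f = 3

The photon energy is ΔE = hc/λ = 1240 / 117.2 = 10.58 eV.
With Z = 4, ΔE = 217.6 × (1/n_f² − 1/n_i²), so 1/n_f² − 1/n_i² = 0.04862.
Trying n_f = 3 gives 1/n_i² = 0.06249, i.e. n_i ≈ 4; this pair matches.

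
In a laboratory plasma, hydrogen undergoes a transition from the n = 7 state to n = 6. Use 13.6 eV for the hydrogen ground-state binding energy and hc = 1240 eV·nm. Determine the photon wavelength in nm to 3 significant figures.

12400 nm

ΔE = 13.60 × (1/6² − 1/7²) = 13.60 × 0.007370 = 0.1002 eV.
λ = hc/ΔE = 1240 / 0.1002 = 12400 nm.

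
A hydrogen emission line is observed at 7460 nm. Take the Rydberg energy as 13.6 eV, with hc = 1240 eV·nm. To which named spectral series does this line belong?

Pfund

ΔE = 1240/7460 = 0.1662 eV.
This matches 13.6 × (1/5² − 1/6²), so n_f = 5: the Pfund series.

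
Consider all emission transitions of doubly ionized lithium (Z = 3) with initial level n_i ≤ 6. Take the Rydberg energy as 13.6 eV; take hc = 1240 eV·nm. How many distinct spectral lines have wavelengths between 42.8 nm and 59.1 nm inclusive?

Enumerate all n_i → n_f pairs with 1 ≤ n_f < n_i ≤ 6 and compute λ = 1240 / [13.6·9·(1/n_f² − 1/n_i²)].
Lines falling in [42.8, 59.1] nm: 6→2 (45.59 nm), 5→2 (48.24 nm), 4→2 (54.03 nm).

3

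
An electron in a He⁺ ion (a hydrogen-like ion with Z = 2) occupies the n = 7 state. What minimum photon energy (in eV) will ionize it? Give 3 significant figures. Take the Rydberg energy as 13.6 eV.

E_n = −13.6 Z²/n² = −54.40/n² eV for Z = 2.
E_7 = −54.40/49 = −1.11 eV, so ionization (to E = 0) requires 1.11 eV.

1.11 eV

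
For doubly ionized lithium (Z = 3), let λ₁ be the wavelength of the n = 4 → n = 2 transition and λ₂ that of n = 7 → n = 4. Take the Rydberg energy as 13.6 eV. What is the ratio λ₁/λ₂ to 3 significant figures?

0.224

λ ∝ 1/ΔE ∝ 1/(1/n_f² − 1/n_i²), and the Z² and hc factors cancel in the ratio.
λ₁/λ₂ = (1/4² − 1/7²)/(1/2² − 1/4²) = 0.04209/0.1875 = 0.224.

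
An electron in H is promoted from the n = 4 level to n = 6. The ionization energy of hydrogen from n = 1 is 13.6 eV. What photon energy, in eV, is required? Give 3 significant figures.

E_6 = −13.60/36 = −0.3778 eV and E_4 = −13.60/16 = −0.8500 eV.
The photon energy is |E_6 − E_4| = 0.472 eV.

0.472 eV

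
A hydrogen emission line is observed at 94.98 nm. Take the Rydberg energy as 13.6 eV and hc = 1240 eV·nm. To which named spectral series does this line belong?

ΔE = 1240/94.98 = 13.06 eV.
This matches 13.6 × (1/1² − 1/5²), so n_f = 1: the Lyman series.

Lyman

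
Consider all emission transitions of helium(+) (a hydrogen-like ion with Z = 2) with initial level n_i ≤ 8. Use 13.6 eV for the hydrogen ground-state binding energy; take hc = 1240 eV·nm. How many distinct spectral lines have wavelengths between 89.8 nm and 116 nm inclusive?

Enumerate all n_i → n_f pairs with 1 ≤ n_f < n_i ≤ 8 and compute λ = 1240 / [13.6·4·(1/n_f² − 1/n_i²)].
Lines falling in [89.8, 116] nm: 8→2 (97.25 nm), 7→2 (99.28 nm), 6→2 (102.6 nm), 5→2 (108.5 nm).

4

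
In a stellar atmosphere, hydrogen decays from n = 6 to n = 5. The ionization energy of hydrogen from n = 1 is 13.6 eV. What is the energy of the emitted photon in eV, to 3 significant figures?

E_6 = −13.60/36 = −0.3778 eV and E_5 = −13.60/25 = −0.5440 eV.
The photon energy is |E_6 − E_5| = 0.166 eV.

0.166 eV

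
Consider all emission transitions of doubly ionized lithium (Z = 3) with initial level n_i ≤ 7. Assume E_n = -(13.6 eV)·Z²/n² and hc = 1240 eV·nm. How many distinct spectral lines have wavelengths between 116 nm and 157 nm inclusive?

Enumerate all n_i → n_f pairs with 1 ≤ n_f < n_i ≤ 7 and compute λ = 1240 / [13.6·9·(1/n_f² − 1/n_i²)].
Lines falling in [116, 157] nm: 6→3 (121.6 nm), 5→3 (142.5 nm).

2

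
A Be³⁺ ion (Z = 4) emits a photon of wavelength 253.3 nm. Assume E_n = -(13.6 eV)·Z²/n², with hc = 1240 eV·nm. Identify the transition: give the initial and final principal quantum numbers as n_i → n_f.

n_i = 5, n_f = 4

The photon energy is ΔE = hc/λ = 1240 / 253.3 = 4.895 eV.
With Z = 4, ΔE = 217.6 × (1/n_f² − 1/n_i²), so 1/n_f² − 1/n_i² = 0.02250.
Trying n_f = 4 gives 1/n_i² = 0.04000, i.e. n_i ≈ 5; this pair matches.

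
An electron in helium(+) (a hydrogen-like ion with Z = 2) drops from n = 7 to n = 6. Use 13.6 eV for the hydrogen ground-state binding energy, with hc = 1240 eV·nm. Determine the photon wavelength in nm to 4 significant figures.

For Z = 2 the level energies scale as Z², so the effective Rydberg energy is 13.6 × 4 = 54.40 eV.
ΔE = 54.40 × (1/6² − 1/7²) = 54.40 × 0.007370 = 0.4009 eV.
λ = hc/ΔE = 1240 / 0.4009 = 3093 nm.

3093 nm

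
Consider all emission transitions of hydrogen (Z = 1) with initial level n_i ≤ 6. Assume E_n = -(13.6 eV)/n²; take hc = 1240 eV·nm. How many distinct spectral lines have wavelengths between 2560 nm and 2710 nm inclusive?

Enumerate all n_i → n_f pairs with 1 ≤ n_f < n_i ≤ 6 and compute λ = 1240 / [13.6·1·(1/n_f² − 1/n_i²)].
Lines falling in [2560, 2710] nm: 6→4 (2626 nm).

1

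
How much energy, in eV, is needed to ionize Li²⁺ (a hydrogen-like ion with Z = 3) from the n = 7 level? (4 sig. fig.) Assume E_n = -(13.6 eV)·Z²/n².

2.498 eV

E_n = −13.6 Z²/n² = −122.4/n² eV for Z = 3.
E_7 = −122.4/49 = −2.498 eV, so ionization (to E = 0) requires 2.498 eV.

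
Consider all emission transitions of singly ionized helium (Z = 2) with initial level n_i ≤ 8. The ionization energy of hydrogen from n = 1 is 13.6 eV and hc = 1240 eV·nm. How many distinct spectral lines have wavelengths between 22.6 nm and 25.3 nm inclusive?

Enumerate all n_i → n_f pairs with 1 ≤ n_f < n_i ≤ 8 and compute λ = 1240 / [13.6·4·(1/n_f² − 1/n_i²)].
Lines falling in [22.6, 25.3] nm: 8→1 (23.16 nm), 7→1 (23.27 nm), 6→1 (23.45 nm), 5→1 (23.74 nm), 4→1 (24.31 nm).

5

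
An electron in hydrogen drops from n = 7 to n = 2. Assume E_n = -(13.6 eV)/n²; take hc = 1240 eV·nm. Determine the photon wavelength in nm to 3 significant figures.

ΔE = 13.60 × (1/2² − 1/7²) = 13.60 × 0.2296 = 3.122 eV.
λ = hc/ΔE = 1240 / 3.122 = 397 nm.

397 nm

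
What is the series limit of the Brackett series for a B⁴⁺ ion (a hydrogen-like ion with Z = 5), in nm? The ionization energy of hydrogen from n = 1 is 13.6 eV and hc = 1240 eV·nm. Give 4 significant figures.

The Brackett series has lower level n_f = 4; the series limit corresponds to n_i → ∞.
ΔE_max = 13.6 × 25 / 4² = 21.25 eV.
λ_min = 1240 / 21.25 = 58.35 nm.

58.35 nm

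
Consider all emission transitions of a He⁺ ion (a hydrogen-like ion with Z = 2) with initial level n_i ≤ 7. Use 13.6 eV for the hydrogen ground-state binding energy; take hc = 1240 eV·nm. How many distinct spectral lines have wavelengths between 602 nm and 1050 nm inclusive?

2

Enumerate all n_i → n_f pairs with 1 ≤ n_f < n_i ≤ 7 and compute λ = 1240 / [13.6·4·(1/n_f² − 1/n_i²)].
Lines falling in [602, 1050] nm: 6→4 (656.5 nm), 5→4 (1013 nm).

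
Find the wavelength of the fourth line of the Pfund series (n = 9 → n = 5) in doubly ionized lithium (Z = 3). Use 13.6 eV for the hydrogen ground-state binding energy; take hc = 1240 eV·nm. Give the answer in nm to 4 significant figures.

366.3 nm

The Pfund series terminates on n_f = 5; the fourth line has n_i = 5+4 = 9.
ΔE = 122.4 × (1/5² − 1/9²) = 3.385 eV.
λ = 1240 / 3.385 = 366.3 nm.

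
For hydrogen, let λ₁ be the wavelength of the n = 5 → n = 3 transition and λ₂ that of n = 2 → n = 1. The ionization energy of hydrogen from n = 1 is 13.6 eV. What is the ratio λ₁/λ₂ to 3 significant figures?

λ ∝ 1/ΔE ∝ 1/(1/n_f² − 1/n_i²), and the Z² and hc factors cancel in the ratio.
λ₁/λ₂ = (1/1² − 1/2²)/(1/3² − 1/5²) = 0.7500/0.07111 = 10.5.

10.5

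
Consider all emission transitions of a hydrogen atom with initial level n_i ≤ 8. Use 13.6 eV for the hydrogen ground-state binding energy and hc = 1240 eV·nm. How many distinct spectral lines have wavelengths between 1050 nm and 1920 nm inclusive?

3

Enumerate all n_i → n_f pairs with 1 ≤ n_f < n_i ≤ 8 and compute λ = 1240 / [13.6·1·(1/n_f² − 1/n_i²)].
Lines falling in [1050, 1920] nm: 6→3 (1094 nm), 5→3 (1282 nm), 4→3 (1876 nm).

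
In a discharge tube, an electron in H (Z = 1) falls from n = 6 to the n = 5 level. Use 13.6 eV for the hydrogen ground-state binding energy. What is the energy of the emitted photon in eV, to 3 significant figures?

0.166 eV

E_6 = −13.60/36 = −0.3778 eV and E_5 = −13.60/25 = −0.5440 eV.
The photon energy is |E_6 − E_5| = 0.166 eV.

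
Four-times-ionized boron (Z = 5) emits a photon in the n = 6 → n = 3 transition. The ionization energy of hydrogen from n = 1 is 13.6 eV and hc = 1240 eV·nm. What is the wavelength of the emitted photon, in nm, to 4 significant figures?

For Z = 5 the level energies scale as Z², so the effective Rydberg energy is 13.6 × 25 = 340.0 eV.
ΔE = 340.0 × (1/3² − 1/6²) = 340.0 × 0.08333 = 28.33 eV.
λ = hc/ΔE = 1240 / 28.33 = 43.76 nm.

43.76 nm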